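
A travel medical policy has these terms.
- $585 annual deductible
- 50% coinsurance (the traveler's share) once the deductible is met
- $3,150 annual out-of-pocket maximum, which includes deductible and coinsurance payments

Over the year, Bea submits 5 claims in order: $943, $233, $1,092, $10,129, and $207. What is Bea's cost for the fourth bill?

Bill 1, $943: $585 finishes the deductible; $358 goes to coinsurance; 50% of $358 = $179. Traveler pays $764; OOP now $764.
Bill 2, $233: 50% coinsurance on $233 = $116.50. Cost to traveler: $116.50. OOP to date $880.50.
Bill 3, $1,092: deductible met; 50% of $1,092 = $546. Cost to traveler: $546. OOP to date $1,426.50.
Bill 4, $10,129: deductible met; 50% of $10,129 = $5,064.50. That would push OOP to $6,491, over the $3,150 cap, so traveler pays $3,150 − $1,426.50 = $1,723.50.

$1,723.50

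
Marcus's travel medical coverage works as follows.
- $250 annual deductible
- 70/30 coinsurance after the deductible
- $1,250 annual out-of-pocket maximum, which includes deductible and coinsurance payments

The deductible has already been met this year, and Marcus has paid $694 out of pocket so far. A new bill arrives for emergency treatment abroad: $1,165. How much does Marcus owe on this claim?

$349.50

With the deductible met, the entire $1,165 is subject to coinsurance.
30% of $1,165 = $349.50 falls to the traveler.
Year-to-date out-of-pocket becomes $694 + $349.50 = $1,043.50, still under the $1,250 maximum, so no cap applies.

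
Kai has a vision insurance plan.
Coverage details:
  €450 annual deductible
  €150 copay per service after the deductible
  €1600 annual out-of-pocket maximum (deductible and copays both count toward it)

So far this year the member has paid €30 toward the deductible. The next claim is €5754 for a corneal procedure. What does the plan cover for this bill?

Remaining deductible: €450 − €30 = €420.
That leaves €5754 − €420 = €5334 for the copay.
Copay on this service: €150.
So the member owes €420 + €150 = €570 before any cap.
Cumulative spending €30 + €570 = €600 stays under the €1600 maximum.
The insurer covers the remainder: €5754 − €570 = €5184.

€5184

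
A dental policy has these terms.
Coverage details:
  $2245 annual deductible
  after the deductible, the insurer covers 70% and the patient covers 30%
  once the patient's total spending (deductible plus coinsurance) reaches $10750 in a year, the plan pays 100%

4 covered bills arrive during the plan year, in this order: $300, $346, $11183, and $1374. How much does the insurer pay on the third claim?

#1 ($300): entire amount goes to the deductible. Cost to patient: $300. OOP to date $300. Plan pays $300 − $300 = $0.
#2 ($346): fully absorbed by the deductible. Cost to patient: $346. OOP to date $646. Plan pays $346 − $346 = $0.
#3 ($11183): $1599 finishes the deductible; $9584 goes to coinsurance; 30% of $9584 = $2875.20. Patient owes $4474.20 (running OOP $5120.20). Insurer: $11183 − $4474.20 = $6708.80.

$6708.80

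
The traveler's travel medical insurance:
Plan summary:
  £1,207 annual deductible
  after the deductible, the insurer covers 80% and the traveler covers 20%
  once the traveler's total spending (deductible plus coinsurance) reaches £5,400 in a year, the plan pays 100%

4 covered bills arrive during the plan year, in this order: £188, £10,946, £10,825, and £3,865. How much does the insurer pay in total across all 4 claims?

Claim 1 — £188: fully absorbed by the deductible. Traveler pays £188; OOP now £188. Insurer: £188 − £188 = £0.
Claim 2 — £10,946: £1,019 finishes the deductible; £9,927 goes to coinsurance; traveler's 20% is £1,985.40. Traveler pays £3,004.40; OOP now £3,192.40. Insurer: £10,946 − £3,004.40 = £7,941.60.
Claim 3 — £10,825: deductible already satisfied, so traveler's share is 20% × £10,825 = £2,165. Traveler owes £2,165 (running OOP £5,357.40). Insurer: £10,825 − £2,165 = £8,660.
Claim 4 — £3,865: 20% coinsurance on £3,865 = £773. OOP would hit £6,130.40 > £5,400, so the cap limits the traveler to £5,400 − £5,357.40 = £42.60. Plan pays £3,865 − £42.60 = £3,822.40.
Insurer total = bills − traveler's total = £25,824 − £5,400 = £20,424.

£20,424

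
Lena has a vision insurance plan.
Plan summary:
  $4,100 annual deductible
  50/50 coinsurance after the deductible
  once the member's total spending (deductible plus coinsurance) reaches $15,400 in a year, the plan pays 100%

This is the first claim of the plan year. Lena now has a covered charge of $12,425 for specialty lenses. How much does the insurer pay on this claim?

Deductible not yet touched, so the first $4,100 of the bill goes to the deductible.
After the $4,100 deductible portion, $12,425 − $4,100 = $8,325 is subject to coinsurance.
Member's 50% share of $8,325 is $4,162.50.
Member responsibility before any cap: $4,100 + $4,162.50 = $8,262.50.
Total out-of-pocket so far would be $0 + $8,262.50 = $8,262.50, below the $15,400 cap — no reduction.
The plan picks up $12,425 − $8,262.50 = $4,162.50.

$4,162.50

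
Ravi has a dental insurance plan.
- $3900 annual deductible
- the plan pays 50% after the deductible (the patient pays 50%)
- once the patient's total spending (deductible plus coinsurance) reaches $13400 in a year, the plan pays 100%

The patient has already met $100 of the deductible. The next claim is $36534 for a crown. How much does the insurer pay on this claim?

Remaining deductible: $3900 − $100 = $3800.
The remaining $32734 (= $36534 − $3800) moves to coinsurance.
Patient's 50% share of $32734 is $16367.
So the patient owes $3800 + $16367 = $20167 before any cap.
Adding $20167 to the $100 already spent would give $20267, which exceeds the $13400 cap; the patient pays just $13400 − $100 = $13300.
The insurer covers the remainder: $36534 − $13300 = $23234.

$23234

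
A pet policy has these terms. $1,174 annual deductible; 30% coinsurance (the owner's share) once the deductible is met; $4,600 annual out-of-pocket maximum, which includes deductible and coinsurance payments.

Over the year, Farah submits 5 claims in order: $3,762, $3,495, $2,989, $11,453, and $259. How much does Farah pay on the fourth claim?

Bill 1, $3,762: $1,174 to deductible, leaving $2,588; coinsurance $2,588 × 30% = $776.40. Owner owes $1,950.40 (running OOP $1,950.40).
Bill 2, $3,495: 30% coinsurance on $3,495 = $1,048.50. Cost to owner: $1,048.50. OOP to date $2,998.90.
Bill 3, $2,989: deductible already satisfied, so owner's share is 30% × $2,989 = $896.70. Owner pays $896.70; OOP now $3,895.60.
Bill 4, $11,453: 30% coinsurance on $11,453 = $3,435.90. That would push OOP to $7,331.50, over the $4,600 cap, so owner pays $4,600 − $3,895.60 = $704.40.

$704.40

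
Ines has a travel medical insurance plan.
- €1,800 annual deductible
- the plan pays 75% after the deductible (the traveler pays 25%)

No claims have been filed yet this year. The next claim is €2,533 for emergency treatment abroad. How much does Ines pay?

€1,983.25

Nothing has been paid toward the €1,800 deductible, so the first €1,800 of this charge is applied there.
That leaves €2,533 − €1,800 = €733 for coinsurance.
Traveler's 25% share of €733 is €183.25.
So the traveler owes €1,800 + €183.25 = €1,983.25.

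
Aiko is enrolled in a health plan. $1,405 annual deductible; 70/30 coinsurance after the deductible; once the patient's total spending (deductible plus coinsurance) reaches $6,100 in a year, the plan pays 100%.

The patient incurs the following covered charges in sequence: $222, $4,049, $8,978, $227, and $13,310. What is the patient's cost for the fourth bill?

#1 ($222): fully absorbed by the deductible. Cost to patient: $222. OOP to date $222.
#2 ($4,049): $1,183 to deductible, leaving $2,866; patient's 30% is $859.80. Cost to patient: $2,042.80. OOP to date $2,264.80.
#3 ($8,978): 30% coinsurance on $8,978 = $2,693.40. Patient pays $2,693.40; OOP now $4,958.20.
#4 ($227): deductible met; 30% of $227 = $68.10. Patient owes $68.10 (running OOP $5,026.30).

$68.10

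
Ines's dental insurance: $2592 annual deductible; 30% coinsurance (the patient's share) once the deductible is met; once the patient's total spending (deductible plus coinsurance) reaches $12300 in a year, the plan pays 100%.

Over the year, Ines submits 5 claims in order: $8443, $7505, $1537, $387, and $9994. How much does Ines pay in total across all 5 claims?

Claim 1 ($8443): $2592 finishes the deductible; $5851 goes to coinsurance; 30% of $5851 = $1755.30. Patient pays $4347.30; OOP now $4347.30.
Claim 2 ($7505): deductible met; 30% of $7505 = $2251.50. Cost to patient: $2251.50. OOP to date $6598.80.
Claim 3 ($1537): deductible met; 30% of $1537 = $461.10. Patient owes $461.10 (running OOP $7059.90).
Claim 4 ($387): deductible met; 30% of $387 = $116.10. Cost to patient: $116.10. OOP to date $7176.
Claim 5 ($9994): deductible already satisfied, so patient's share is 30% × $9994 = $2998.20. Patient pays $2998.20; OOP now $10174.20.
Summing the patient's payments: $4347.30 + $2251.50 + $461.10 + $116.10 + $2998.20 = $10174.20.

$10174.20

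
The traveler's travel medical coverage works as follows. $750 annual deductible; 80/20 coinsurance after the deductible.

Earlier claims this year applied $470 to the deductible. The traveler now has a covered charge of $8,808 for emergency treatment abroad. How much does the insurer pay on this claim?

Deductible still to meet: $750 − $470 = $280.
The remaining $8,528 (= $8,808 − $280) moves to coinsurance.
20% of $8,528 = $1,705.60 falls to the traveler.
Traveler responsibility: $280 + $1,705.60 = $1,985.60.
The insurer covers the remainder: $8,808 − $1,985.60 = $6,822.40.

$6,822.40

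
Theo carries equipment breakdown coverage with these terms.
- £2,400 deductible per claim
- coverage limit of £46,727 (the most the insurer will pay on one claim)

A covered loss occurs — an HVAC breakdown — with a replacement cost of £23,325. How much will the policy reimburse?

£20,925

Subtract the deductible: £23,325 − £2,400 = £20,925.
£20,925 ≤ £46,727, so the limit doesn't bind; insurer pays £20,925.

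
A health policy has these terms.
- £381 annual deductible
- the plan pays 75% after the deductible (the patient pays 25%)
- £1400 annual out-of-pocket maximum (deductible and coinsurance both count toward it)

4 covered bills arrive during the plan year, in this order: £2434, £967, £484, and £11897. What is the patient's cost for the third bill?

Claim 1 (£2434): £381 finishes the deductible; £2053 goes to coinsurance; coinsurance £2053 × 25% = £513.25. Cost to patient: £894.25. OOP to date £894.25.
Claim 2 (£967): deductible already satisfied, so patient's share is 25% × £967 = £241.75. Cost to patient: £241.75. OOP to date £1136.
Claim 3 (£484): deductible met; 25% of £484 = £121. Patient pays £121; OOP now £1257.

£121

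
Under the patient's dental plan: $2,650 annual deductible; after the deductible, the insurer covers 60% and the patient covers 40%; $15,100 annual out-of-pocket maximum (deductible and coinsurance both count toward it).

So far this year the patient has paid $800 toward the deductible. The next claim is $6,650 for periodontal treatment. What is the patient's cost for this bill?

Deductible still to meet: $2,650 − $800 = $1,850.
That leaves $6,650 − $1,850 = $4,800 for coinsurance.
40% of $4,800 = $1,920 falls to the patient.
Patient responsibility before any cap: $1,850 + $1,920 = $3,770.
Cumulative spending $800 + $3,770 = $4,570 stays under the $15,100 maximum.

$3,770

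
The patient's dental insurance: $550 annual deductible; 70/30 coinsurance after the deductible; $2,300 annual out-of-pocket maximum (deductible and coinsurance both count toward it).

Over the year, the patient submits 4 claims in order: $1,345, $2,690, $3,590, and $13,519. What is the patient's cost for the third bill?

Bill 1, $1,345: $550 to deductible, leaving $795; 30% of $795 = $238.50. Patient pays $788.50; OOP now $788.50.
Bill 2, $2,690: deductible already satisfied, so patient's share is 30% × $2,690 = $807. Cost to patient: $807. OOP to date $1,595.50.
Bill 3, $3,590: deductible met; 30% of $3,590 = $1,077. Adding that to $1,595.50 gives $2,672.50, past the $2,300 cap; patient pays only $2,300 − $1,595.50 = $704.50.

$704.50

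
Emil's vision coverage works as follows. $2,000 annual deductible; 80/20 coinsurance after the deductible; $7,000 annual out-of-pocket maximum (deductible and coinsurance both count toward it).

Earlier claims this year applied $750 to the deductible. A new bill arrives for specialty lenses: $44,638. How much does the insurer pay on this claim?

$750 of the $2,000 deductible is already met, leaving $1,250.
After the $1,250 deductible portion, $44,638 − $1,250 = $43,388 is subject to coinsurance.
20% of $43,388 = $8,677.60 falls to the member.
Member responsibility before any cap: $1,250 + $8,677.60 = $9,927.60.
Year-to-date out-of-pocket would reach $750 + $9,927.60 = $10,677.60, above the $7,000 maximum, so the member pays only $7,000 − $750 = $6,250.
The insurer covers the remainder: $44,638 − $6,250 = $38,388.

$38,388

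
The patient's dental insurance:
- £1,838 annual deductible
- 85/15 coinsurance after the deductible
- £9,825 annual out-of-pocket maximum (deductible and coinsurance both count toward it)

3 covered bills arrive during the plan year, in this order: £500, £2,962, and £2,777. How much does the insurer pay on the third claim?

£2,360.45

Bill 1, £500: all of it applies to the deductible. Cost to patient: £500. OOP to date £500. Insurer: £500 − £500 = £0.
Bill 2, £2,962: deductible takes £1,338, £1,624 remains; patient's 15% is £243.60. Cost to patient: £1,581.60. OOP to date £2,081.60. Insurer: £2,962 − £1,581.60 = £1,380.40.
Bill 3, £2,777: deductible met; 15% of £2,777 = £416.55. Patient owes £416.55 (running OOP £2,498.15). Plan pays £2,777 − £416.55 = £2,360.45.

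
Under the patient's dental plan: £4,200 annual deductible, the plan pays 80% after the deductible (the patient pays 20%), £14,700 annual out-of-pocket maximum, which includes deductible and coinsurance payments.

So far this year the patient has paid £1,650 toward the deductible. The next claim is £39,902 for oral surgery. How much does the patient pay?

Deductible still to meet: £4,200 − £1,650 = £2,550.
That leaves £39,902 − £2,550 = £37,352 for coinsurance.
Coinsurance: £37,352 × 20% = £7,470.40.
That puts the patient's cost at £2,550 + £7,470.40 = £10,020.40 before any cap.
Cumulative spending £1,650 + £10,020.40 = £11,670.40 stays under the £14,700 maximum.

£10,020.40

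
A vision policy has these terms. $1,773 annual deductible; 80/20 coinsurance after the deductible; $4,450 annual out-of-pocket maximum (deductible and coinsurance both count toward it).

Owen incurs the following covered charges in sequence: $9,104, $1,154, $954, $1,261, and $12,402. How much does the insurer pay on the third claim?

#1 ($9,104): deductible takes $1,773, $7,331 remains; coinsurance $7,331 × 20% = $1,466.20. Member pays $3,239.20; OOP now $3,239.20. Insurer: $9,104 − $3,239.20 = $5,864.80.
#2 ($1,154): 20% coinsurance on $1,154 = $230.80. Cost to member: $230.80. OOP to date $3,470. Plan pays $1,154 − $230.80 = $923.20.
#3 ($954): deductible met; 20% of $954 = $190.80. Member owes $190.80 (running OOP $3,660.80). Plan pays $954 − $190.80 = $763.20.

$763.20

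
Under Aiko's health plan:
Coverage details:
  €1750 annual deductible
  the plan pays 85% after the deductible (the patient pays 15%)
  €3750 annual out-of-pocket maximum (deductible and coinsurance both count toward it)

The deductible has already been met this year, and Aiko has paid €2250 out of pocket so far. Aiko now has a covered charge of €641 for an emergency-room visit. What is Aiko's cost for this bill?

€96.15

With the deductible met, the entire €641 is subject to coinsurance.
Patient's 15% share of €641 is €96.15.
Cumulative spending €2250 + €96.15 = €2346.15 stays under the €3750 maximum.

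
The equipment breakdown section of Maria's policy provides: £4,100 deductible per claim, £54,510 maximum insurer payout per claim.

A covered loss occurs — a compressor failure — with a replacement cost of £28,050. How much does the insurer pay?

£23,950

Less the £4,100 deductible: £28,050 − £4,100 = £23,950.
£23,950 ≤ £54,510, so the limit doesn't bind; insurer pays £23,950.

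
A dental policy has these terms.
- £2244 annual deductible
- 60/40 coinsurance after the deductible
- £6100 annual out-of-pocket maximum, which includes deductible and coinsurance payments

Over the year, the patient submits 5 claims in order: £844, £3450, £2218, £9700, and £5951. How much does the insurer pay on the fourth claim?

Claim 1 (£844): fully absorbed by the deductible. Cost to patient: £844. OOP to date £844. Insurer: £844 − £844 = £0.
Claim 2 (£3450): £1400 finishes the deductible; £2050 goes to coinsurance; 40% of £2050 = £820. Cost to patient: £2220. OOP to date £3064. Plan pays £3450 − £2220 = £1230.
Claim 3 (£2218): deductible met; 40% of £2218 = £887.20. Patient owes £887.20 (running OOP £3951.20). Plan pays £2218 − £887.20 = £1330.80.
Claim 4 (£9700): 40% coinsurance on £9700 = £3880. OOP would hit £7831.20 > £6100, so the cap limits the patient to £6100 − £3951.20 = £2148.80. Plan pays £9700 − £2148.80 = £7551.20.

£7551.20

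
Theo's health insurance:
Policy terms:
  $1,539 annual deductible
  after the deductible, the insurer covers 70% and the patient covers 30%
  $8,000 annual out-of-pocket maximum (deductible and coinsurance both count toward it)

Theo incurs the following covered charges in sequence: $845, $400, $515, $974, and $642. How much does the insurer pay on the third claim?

Bill 1, $845: entire amount goes to the deductible. Patient pays $845; OOP now $845. Insurer: $845 − $845 = $0.
Bill 2, $400: entire amount goes to the deductible. Patient owes $400 (running OOP $1,245). Insurer: $400 − $400 = $0.
Bill 3, $515: $294 to deductible, leaving $221; 30% of $221 = $66.30. Patient pays $360.30; OOP now $1,605.30. Plan pays $515 − $360.30 = $154.70.

$154.70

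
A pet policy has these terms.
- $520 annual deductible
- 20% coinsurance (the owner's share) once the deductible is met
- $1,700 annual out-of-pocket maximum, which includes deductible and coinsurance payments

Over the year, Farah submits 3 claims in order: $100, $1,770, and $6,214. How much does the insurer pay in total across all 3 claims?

$6,384

Claim 1 — $100: all of it applies to the deductible. Owner pays $100; OOP now $100. Insurer: $100 − $100 = $0.
Claim 2 — $1,770: $420 finishes the deductible; $1,350 goes to coinsurance; 20% of $1,350 = $270. Owner pays $690; OOP now $790. Insurer: $1,770 − $690 = $1,080.
Claim 3 — $6,214: deductible already satisfied, so owner's share is 20% × $6,214 = $1,242.80. OOP would hit $2,032.80 > $1,700, so the cap limits the owner to $1,700 − $790 = $910. Plan pays $6,214 − $910 = $5,304.
Insurer total: $0 + $1,080 + $5,304 = $6,384.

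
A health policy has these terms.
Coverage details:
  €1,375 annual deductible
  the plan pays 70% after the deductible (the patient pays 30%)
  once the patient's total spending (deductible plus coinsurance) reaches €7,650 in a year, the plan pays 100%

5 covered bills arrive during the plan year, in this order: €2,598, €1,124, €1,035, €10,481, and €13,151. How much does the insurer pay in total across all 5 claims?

Claim 1 (€2,598): €1,375 to deductible, leaving €1,223; patient's 30% is €366.90. Cost to patient: €1,741.90. OOP to date €1,741.90. Plan pays €2,598 − €1,741.90 = €856.10.
Claim 2 (€1,124): deductible already satisfied, so patient's share is 30% × €1,124 = €337.20. Patient owes €337.20 (running OOP €2,079.10). Plan pays €1,124 − €337.20 = €786.80.
Claim 3 (€1,035): deductible already satisfied, so patient's share is 30% × €1,035 = €310.50. Cost to patient: €310.50. OOP to date €2,389.60. Plan pays €1,035 − €310.50 = €724.50.
Claim 4 (€10,481): deductible already satisfied, so patient's share is 30% × €10,481 = €3,144.30. Cost to patient: €3,144.30. OOP to date €5,533.90. Insurer: €10,481 − €3,144.30 = €7,336.70.
Claim 5 (€13,151): deductible met; 30% of €13,151 = €3,945.30. OOP would hit €9,479.20 > €7,650, so the cap limits the patient to €7,650 − €5,533.90 = €2,116.10. Plan pays €13,151 − €2,116.10 = €11,034.90.
Insurer total: €856.10 + €786.80 + €724.50 + €7,336.70 + €11,034.90 = €20,739.

€20,739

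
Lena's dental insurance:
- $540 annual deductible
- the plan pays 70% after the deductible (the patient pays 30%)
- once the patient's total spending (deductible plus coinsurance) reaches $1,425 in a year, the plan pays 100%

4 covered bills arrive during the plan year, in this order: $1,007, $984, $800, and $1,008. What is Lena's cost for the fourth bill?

Bill 1, $1,007: $540 finishes the deductible; $467 goes to coinsurance; 30% of $467 = $140.10. Patient owes $680.10 (running OOP $680.10).
Bill 2, $984: deductible met; 30% of $984 = $295.20. Patient pays $295.20; OOP now $975.30.
Bill 3, $800: 30% coinsurance on $800 = $240. Patient owes $240 (running OOP $1,215.30).
Bill 4, $1,008: 30% coinsurance on $1,008 = $302.40. OOP would hit $1,517.70 > $1,425, so the cap limits the patient to $1,425 − $1,215.30 = $209.70.

$209.70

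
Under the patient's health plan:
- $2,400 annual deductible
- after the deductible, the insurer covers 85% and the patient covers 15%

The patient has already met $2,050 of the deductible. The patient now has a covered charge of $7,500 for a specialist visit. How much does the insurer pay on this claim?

$6,077.50

$2,050 of the $2,400 deductible is already met, leaving $350.
That leaves $7,500 − $350 = $7,150 for coinsurance.
15% of $7,150 = $1,072.50 falls to the patient.
That puts the patient's cost at $350 + $1,072.50 = $1,422.50.
Insurer pays the balance: $7,500 − $1,422.50 = $6,077.50.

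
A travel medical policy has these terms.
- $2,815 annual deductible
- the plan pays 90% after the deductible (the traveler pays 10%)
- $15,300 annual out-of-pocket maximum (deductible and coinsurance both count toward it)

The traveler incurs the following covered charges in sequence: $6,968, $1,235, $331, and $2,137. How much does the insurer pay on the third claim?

$297.90

#1 ($6,968): $2,815 to deductible, leaving $4,153; traveler's 10% is $415.30. Traveler pays $3,230.30; OOP now $3,230.30. Plan pays $6,968 − $3,230.30 = $3,737.70.
#2 ($1,235): 10% coinsurance on $1,235 = $123.50. Traveler pays $123.50; OOP now $3,353.80. Plan pays $1,235 − $123.50 = $1,111.50.
#3 ($331): 10% coinsurance on $331 = $33.10. Traveler pays $33.10; OOP now $3,386.90. Insurer: $331 − $33.10 = $297.90.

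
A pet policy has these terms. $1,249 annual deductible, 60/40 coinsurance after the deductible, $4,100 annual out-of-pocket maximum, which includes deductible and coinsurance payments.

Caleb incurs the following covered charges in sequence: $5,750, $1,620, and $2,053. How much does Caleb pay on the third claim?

$402.60

Bill 1, $5,750: $1,249 finishes the deductible; $4,501 goes to coinsurance; coinsurance $4,501 × 40% = $1,800.40. Cost to owner: $3,049.40. OOP to date $3,049.40.
Bill 2, $1,620: 40% coinsurance on $1,620 = $648. Cost to owner: $648. OOP to date $3,697.40.
Bill 3, $2,053: deductible already satisfied, so owner's share is 40% × $2,053 = $821.20. OOP would hit $4,518.60 > $4,100, so the cap limits the owner to $4,100 − $3,697.40 = $402.60.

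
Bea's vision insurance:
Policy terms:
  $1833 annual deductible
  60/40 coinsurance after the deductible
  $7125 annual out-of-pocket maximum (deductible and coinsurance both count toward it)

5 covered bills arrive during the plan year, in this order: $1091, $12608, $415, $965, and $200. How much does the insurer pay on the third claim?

Claim 1 ($1091): entire amount goes to the deductible. Cost to member: $1091. OOP to date $1091. Plan pays $1091 − $1091 = $0.
Claim 2 ($12608): $742 finishes the deductible; $11866 goes to coinsurance; 40% of $11866 = $4746.40. Cost to member: $5488.40. OOP to date $6579.40. Insurer: $12608 − $5488.40 = $7119.60.
Claim 3 ($415): deductible already satisfied, so member's share is 40% × $415 = $166. Member owes $166 (running OOP $6745.40). Insurer: $415 − $166 = $249.

$249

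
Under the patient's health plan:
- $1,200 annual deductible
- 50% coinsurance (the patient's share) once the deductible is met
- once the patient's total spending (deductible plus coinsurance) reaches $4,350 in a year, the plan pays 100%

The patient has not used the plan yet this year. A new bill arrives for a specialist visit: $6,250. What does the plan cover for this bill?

$2,525

Deductible not yet touched, so the first $1,200 of the bill goes to the deductible.
After the $1,200 deductible portion, $6,250 − $1,200 = $5,050 is subject to coinsurance.
Patient's 50% share of $5,050 is $2,525.
So the patient owes $1,200 + $2,525 = $3,725 before any cap.
Total out-of-pocket so far would be $0 + $3,725 = $3,725, below the $4,350 cap — no reduction.
Insurer pays the balance: $6,250 − $3,725 = $2,525.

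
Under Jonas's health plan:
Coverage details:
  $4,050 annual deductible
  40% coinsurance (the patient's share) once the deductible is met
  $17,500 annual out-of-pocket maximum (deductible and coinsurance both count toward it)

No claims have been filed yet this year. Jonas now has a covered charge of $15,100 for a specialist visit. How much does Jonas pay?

The full $4,050 deductible is still open; $4,050 of this bill applies to it.
The remaining $11,050 (= $15,100 − $4,050) moves to coinsurance.
Coinsurance: $11,050 × 40% = $4,420.
So the patient owes $4,050 + $4,420 = $8,470 before any cap.
Total out-of-pocket so far would be $0 + $8,470 = $8,470, below the $17,500 cap — no reduction.

$8,470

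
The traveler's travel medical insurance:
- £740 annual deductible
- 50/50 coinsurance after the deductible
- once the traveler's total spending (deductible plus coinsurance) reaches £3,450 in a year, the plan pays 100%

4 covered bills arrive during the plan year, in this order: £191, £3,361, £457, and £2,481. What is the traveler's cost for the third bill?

Claim 1 (£191): all of it applies to the deductible. Traveler owes £191 (running OOP £191).
Claim 2 (£3,361): £549 finishes the deductible; £2,812 goes to coinsurance; traveler's 50% is £1,406. Traveler owes £1,955 (running OOP £2,146).
Claim 3 (£457): deductible met; 50% of £457 = £228.50. Traveler owes £228.50 (running OOP £2,374.50).

£228.50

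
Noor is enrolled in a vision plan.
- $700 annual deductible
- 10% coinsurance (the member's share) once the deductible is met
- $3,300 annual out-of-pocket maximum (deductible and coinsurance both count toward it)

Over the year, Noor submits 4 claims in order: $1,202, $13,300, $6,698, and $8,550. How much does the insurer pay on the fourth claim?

#1 ($1,202): deductible takes $700, $502 remains; coinsurance $502 × 10% = $50.20. Cost to member: $750.20. OOP to date $750.20. Plan pays $1,202 − $750.20 = $451.80.
#2 ($13,300): deductible already satisfied, so member's share is 10% × $13,300 = $1,330. Cost to member: $1,330. OOP to date $2,080.20. Plan pays $13,300 − $1,330 = $11,970.
#3 ($6,698): deductible already satisfied, so member's share is 10% × $6,698 = $669.80. Cost to member: $669.80. OOP to date $2,750. Plan pays $6,698 − $669.80 = $6,028.20.
#4 ($8,550): deductible met; 10% of $8,550 = $855. That would push OOP to $3,605, over the $3,300 cap, so member pays $3,300 − $2,750 = $550. Plan pays $8,550 − $550 = $8,000.

$8,000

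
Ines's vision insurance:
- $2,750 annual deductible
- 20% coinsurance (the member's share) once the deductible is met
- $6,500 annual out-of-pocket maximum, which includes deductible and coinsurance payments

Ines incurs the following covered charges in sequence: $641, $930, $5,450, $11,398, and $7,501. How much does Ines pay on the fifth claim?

$616.20

Claim 1 — $641: fully absorbed by the deductible. Cost to member: $641. OOP to date $641.
Claim 2 — $930: entire amount goes to the deductible. Member pays $930; OOP now $1,571.
Claim 3 — $5,450: $1,179 finishes the deductible; $4,271 goes to coinsurance; 20% of $4,271 = $854.20. Member owes $2,033.20 (running OOP $3,604.20).
Claim 4 — $11,398: 20% coinsurance on $11,398 = $2,279.60. Cost to member: $2,279.60. OOP to date $5,883.80.
Claim 5 — $7,501: deductible met; 20% of $7,501 = $1,500.20. That would push OOP to $7,384, over the $6,500 cap, so member pays $6,500 − $5,883.80 = $616.20.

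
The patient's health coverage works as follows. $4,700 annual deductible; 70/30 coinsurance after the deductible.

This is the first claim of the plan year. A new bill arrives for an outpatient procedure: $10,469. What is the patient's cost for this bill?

Deductible not yet touched, so the first $4,700 of the bill goes to the deductible.
That leaves $10,469 − $4,700 = $5,769 for coinsurance.
Patient's 30% share of $5,769 is $1,730.70.
So the patient owes $4,700 + $1,730.70 = $6,430.70.

$6,430.70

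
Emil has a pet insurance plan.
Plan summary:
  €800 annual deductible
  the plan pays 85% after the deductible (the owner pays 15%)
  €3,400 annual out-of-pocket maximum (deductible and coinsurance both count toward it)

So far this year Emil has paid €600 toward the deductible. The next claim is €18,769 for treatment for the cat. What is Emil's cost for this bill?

Deductible still to meet: €800 − €600 = €200.
The remaining €18,569 (= €18,769 − €200) moves to coinsurance.
Owner's 15% share of €18,569 is €2,785.35.
So the owner owes €200 + €2,785.35 = €2,985.35 before any cap.
Year-to-date out-of-pocket would reach €600 + €2,985.35 = €3,585.35, above the €3,400 maximum, so the owner pays only €3,400 − €600 = €2,800.

€2,800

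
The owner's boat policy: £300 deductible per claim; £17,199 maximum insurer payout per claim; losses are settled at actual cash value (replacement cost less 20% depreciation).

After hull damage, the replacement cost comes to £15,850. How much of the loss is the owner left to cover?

£3,470

Depreciate 20%: the covered value is £15,850 × 0.8 = £12,680.
After the deductible, £12,680 − £300 = £12,380 remains.
That's under the £17,199 cap, so the insurer reimburses the full £12,380.
The owner bears the rest of the original loss: £15,850 − £12,380 = £3,470.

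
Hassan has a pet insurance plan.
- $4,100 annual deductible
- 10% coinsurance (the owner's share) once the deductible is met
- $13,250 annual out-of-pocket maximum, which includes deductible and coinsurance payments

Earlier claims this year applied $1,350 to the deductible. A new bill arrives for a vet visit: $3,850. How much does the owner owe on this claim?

$2,860

Remaining deductible: $4,100 − $1,350 = $2,750.
That leaves $3,850 − $2,750 = $1,100 for coinsurance.
Owner's 10% share of $1,100 is $110.
So the owner owes $2,750 + $110 = $2,860 before any cap.
Cumulative spending $1,350 + $2,860 = $4,210 stays under the $13,250 maximum.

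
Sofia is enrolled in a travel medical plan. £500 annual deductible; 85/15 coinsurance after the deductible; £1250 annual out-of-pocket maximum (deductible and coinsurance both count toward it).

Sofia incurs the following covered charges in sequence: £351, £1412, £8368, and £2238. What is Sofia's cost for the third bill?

£560.55

#1 (£351): all of it applies to the deductible. Traveler owes £351 (running OOP £351).
#2 (£1412): £149 finishes the deductible; £1263 goes to coinsurance; 15% of £1263 = £189.45. Cost to traveler: £338.45. OOP to date £689.45.
#3 (£8368): 15% coinsurance on £8368 = £1255.20. That would push OOP to £1944.65, over the £1250 cap, so traveler pays £1250 − £689.45 = £560.55.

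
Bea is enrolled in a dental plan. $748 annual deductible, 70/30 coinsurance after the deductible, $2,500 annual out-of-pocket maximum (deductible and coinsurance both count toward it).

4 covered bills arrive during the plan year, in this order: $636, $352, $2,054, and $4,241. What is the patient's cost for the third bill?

$616.20

#1 ($636): entire amount goes to the deductible. Patient pays $636; OOP now $636.
#2 ($352): deductible takes $112, $240 remains; 30% of $240 = $72. Cost to patient: $184. OOP to date $820.
#3 ($2,054): deductible already satisfied, so patient's share is 30% × $2,054 = $616.20. Patient pays $616.20; OOP now $1,436.20.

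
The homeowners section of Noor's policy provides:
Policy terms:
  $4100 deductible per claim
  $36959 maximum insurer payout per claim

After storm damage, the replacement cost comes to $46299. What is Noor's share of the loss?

$9340

Subtract the deductible: $46299 − $4100 = $42199.
$42199 exceeds the $36959 limit, so the insurer pays the limit: $36959.
The homeowner bears the rest of the original loss: $46299 − $36959 = $9340.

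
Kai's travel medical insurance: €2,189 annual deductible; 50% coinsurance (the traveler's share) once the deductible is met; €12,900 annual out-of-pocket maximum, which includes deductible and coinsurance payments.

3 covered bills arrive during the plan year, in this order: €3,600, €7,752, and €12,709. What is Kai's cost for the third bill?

€6,129.50

Bill 1, €3,600: deductible takes €2,189, €1,411 remains; 50% of €1,411 = €705.50. Traveler pays €2,894.50; OOP now €2,894.50.
Bill 2, €7,752: deductible met; 50% of €7,752 = €3,876. Traveler owes €3,876 (running OOP €6,770.50).
Bill 3, €12,709: deductible already satisfied, so traveler's share is 50% × €12,709 = €6,354.50. Adding that to €6,770.50 gives €13,125, past the €12,900 cap; traveler pays only €12,900 − €6,770.50 = €6,129.50.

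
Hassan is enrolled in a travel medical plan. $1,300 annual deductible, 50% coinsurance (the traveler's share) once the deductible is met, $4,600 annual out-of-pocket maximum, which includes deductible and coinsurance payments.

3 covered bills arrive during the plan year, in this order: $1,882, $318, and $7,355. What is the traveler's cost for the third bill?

$2,850

Claim 1 — $1,882: $1,300 to deductible, leaving $582; 50% of $582 = $291. Traveler owes $1,591 (running OOP $1,591).
Claim 2 — $318: deductible met; 50% of $318 = $159. Traveler pays $159; OOP now $1,750.
Claim 3 — $7,355: deductible met; 50% of $7,355 = $3,677.50. OOP would hit $5,427.50 > $4,600, so the cap limits the traveler to $4,600 − $1,750 = $2,850.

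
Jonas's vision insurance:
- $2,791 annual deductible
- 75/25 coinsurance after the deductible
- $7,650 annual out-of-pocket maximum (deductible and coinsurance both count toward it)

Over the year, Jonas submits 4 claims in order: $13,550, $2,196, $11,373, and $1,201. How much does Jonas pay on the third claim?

$1,620.25

Claim 1 — $13,550: $2,791 finishes the deductible; $10,759 goes to coinsurance; member's 25% is $2,689.75. Member pays $5,480.75; OOP now $5,480.75.
Claim 2 — $2,196: deductible already satisfied, so member's share is 25% × $2,196 = $549. Member pays $549; OOP now $6,029.75.
Claim 3 — $11,373: deductible met; 25% of $11,373 = $2,843.25. OOP would hit $8,873 > $7,650, so the cap limits the member to $7,650 − $6,029.75 = $1,620.25.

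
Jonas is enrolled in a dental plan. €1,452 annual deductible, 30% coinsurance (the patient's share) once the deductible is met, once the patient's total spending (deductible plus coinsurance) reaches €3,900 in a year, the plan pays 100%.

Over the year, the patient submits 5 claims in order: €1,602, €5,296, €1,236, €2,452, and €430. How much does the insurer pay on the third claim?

€865.20

Claim 1 — €1,602: €1,452 to deductible, leaving €150; patient's 30% is €45. Cost to patient: €1,497. OOP to date €1,497. Insurer: €1,602 − €1,497 = €105.
Claim 2 — €5,296: 30% coinsurance on €5,296 = €1,588.80. Patient pays €1,588.80; OOP now €3,085.80. Insurer: €5,296 − €1,588.80 = €3,707.20.
Claim 3 — €1,236: deductible already satisfied, so patient's share is 30% × €1,236 = €370.80. Patient pays €370.80; OOP now €3,456.60. Insurer: €1,236 − €370.80 = €865.20.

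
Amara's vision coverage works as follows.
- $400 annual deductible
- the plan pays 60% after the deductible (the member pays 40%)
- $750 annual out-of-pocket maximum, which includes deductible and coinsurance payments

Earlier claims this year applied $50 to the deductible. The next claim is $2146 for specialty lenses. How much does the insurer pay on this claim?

Remaining deductible: $400 − $50 = $350.
The remaining $1796 (= $2146 − $350) moves to coinsurance.
Member's 40% share of $1796 is $718.40.
Member responsibility before any cap: $350 + $718.40 = $1068.40.
Adding $1068.40 to the $50 already spent would give $1118.40, which exceeds the $750 cap; the member pays just $750 − $50 = $700.
The insurer covers the remainder: $2146 − $700 = $1446.

$1446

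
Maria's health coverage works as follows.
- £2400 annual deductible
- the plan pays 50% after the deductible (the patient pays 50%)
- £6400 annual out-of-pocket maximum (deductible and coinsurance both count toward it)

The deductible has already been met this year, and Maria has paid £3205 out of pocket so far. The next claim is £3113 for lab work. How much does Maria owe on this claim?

£1556.50

The deductible is already satisfied, so the full bill goes to coinsurance.
Patient's 50% share of £3113 is £1556.50.
Year-to-date out-of-pocket becomes £3205 + £1556.50 = £4761.50, still under the £6400 maximum, so no cap applies.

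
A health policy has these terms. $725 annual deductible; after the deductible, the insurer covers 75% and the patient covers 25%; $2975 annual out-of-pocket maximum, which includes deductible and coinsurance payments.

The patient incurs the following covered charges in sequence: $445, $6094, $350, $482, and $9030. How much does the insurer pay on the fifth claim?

$8441.50

Bill 1, $445: entire amount goes to the deductible. Patient owes $445 (running OOP $445). Insurer: $445 − $445 = $0.
Bill 2, $6094: deductible takes $280, $5814 remains; coinsurance $5814 × 25% = $1453.50. Patient pays $1733.50; OOP now $2178.50. Insurer: $6094 − $1733.50 = $4360.50.
Bill 3, $350: deductible met; 25% of $350 = $87.50. Cost to patient: $87.50. OOP to date $2266. Insurer: $350 − $87.50 = $262.50.
Bill 4, $482: deductible met; 25% of $482 = $120.50. Patient pays $120.50; OOP now $2386.50. Insurer: $482 − $120.50 = $361.50.
Bill 5, $9030: deductible met; 25% of $9030 = $2257.50. That would push OOP to $4644, over the $2975 cap, so patient pays $2975 − $2386.50 = $588.50. Insurer: $9030 − $588.50 = $8441.50.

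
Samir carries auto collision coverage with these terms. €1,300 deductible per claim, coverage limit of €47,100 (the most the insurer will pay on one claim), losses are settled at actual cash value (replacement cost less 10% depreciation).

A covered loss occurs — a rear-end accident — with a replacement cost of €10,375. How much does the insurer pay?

€8,037.50

Depreciate 10%: the covered value is €10,375 × 0.9 = €9,337.50.
After the deductible, €9,337.50 − €1,300 = €8,037.50 remains.
€8,037.50 is within the €47,100 limit, so the insurer pays €8,037.50.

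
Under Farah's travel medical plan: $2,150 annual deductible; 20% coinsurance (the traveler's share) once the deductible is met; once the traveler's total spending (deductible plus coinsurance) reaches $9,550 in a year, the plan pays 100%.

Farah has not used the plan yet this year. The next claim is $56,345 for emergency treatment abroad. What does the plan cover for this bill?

$46,795

Deductible not yet touched, so the first $2,150 of the bill goes to the deductible.
That leaves $56,345 − $2,150 = $54,195 for coinsurance.
Coinsurance: $54,195 × 20% = $10,839.
Traveler responsibility before any cap: $2,150 + $10,839 = $12,989.
That would bring total out-of-pocket to $12,989, past the $9,550 cap. The traveler is capped at $9,550 − $0 = $9,550 on this claim.
The insurer covers the remainder: $56,345 − $9,550 = $46,795.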